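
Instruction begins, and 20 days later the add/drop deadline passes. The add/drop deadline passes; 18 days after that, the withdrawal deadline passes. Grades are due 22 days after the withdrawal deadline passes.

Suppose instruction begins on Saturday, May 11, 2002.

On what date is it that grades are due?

Wednesday, July 10, 2002

Instruction begins: May 11, 2002.
The add/drop deadline passes: May 11, 2002 + 20 days = May 31, 2002.
The withdrawal deadline passes: May 31, 2002 + 18 days = Jun 18, 2002.
Grades are due: Jun 18, 2002 + 22 days = Jul 10, 2002.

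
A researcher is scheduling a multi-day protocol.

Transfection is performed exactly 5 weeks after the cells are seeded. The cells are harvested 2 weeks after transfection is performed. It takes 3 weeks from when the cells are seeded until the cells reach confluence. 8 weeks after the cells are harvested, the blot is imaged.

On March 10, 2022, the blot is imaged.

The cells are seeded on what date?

November 25, 2021

The blot is imaged: Mar 10, 2022.
The cells are harvested: Mar 10, 2022 − 8 weeks = Jan 13, 2022.
Transfection is performed: Jan 13, 2022 − 2 weeks = Dec 30, 2021.
The cells are seeded: Dec 30, 2021 − 5 weeks = Nov 25, 2021.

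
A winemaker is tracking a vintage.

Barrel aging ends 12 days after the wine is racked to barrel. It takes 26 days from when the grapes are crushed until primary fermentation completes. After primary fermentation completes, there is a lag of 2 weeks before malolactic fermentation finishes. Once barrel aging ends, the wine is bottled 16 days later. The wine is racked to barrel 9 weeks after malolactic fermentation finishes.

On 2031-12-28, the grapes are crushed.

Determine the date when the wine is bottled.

The grapes are crushed: Dec 28, 2031.
Primary fermentation completes: Dec 28, 2031 + 26 days = Jan 23, 2032.
Malolactic fermentation finishes: Jan 23, 2032 + 2 weeks = Feb 6, 2032.
The wine is racked to barrel: Feb 6, 2032 + 9 weeks = Apr 9, 2032.
Barrel aging ends: Apr 9, 2032 + 12 days = Apr 21, 2032.
The wine is bottled: Apr 21, 2032 + 16 days = May 7, 2032.

2032-05-07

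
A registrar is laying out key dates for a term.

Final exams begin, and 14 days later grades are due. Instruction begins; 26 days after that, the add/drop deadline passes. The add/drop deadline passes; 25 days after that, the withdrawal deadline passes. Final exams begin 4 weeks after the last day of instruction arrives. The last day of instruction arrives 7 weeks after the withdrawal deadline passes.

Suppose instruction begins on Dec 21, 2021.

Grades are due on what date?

Instruction begins: Dec 21, 2021.
The add/drop deadline passes: Dec 21, 2021 + 26 days = Jan 16, 2022.
The withdrawal deadline passes: Jan 16, 2022 + 25 days = Feb 10, 2022.
The last day of instruction arrives: Feb 10, 2022 + 7 weeks = Mar 31, 2022.
Final exams begin: Mar 31, 2022 + 4 weeks = Apr 28, 2022.
Grades are due: Apr 28, 2022 + 14 days = May 12, 2022.

May 12, 2022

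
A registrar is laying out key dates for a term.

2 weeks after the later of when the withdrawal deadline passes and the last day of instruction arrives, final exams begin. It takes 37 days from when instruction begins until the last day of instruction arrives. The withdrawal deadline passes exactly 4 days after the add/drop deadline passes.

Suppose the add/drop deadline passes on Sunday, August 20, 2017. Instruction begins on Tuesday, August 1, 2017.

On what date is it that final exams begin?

Thursday, September 21, 2017

The add/drop deadline passes: Aug 20, 2017.
The withdrawal deadline passes: Aug 20, 2017 + 4 days = Aug 24, 2017.
Instruction begins: Aug 1, 2017.
The last day of instruction arrives: Aug 1, 2017 + 37 days = Sep 7, 2017.
Both prerequisites met — the withdrawal deadline passes (Aug 24, 2017), the last day of instruction arrives (Sep 7, 2017); the later is Sep 7, 2017.
Final exams begin: Sep 7, 2017 + 2 weeks = Sep 21, 2017.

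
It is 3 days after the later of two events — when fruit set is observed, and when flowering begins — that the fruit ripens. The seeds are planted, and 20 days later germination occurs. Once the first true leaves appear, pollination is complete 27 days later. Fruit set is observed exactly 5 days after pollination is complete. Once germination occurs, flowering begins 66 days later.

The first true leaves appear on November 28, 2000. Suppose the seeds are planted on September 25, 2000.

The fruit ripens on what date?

January 2, 2001

The first true leaves appear: Nov 28, 2000.
Pollination is complete: Nov 28, 2000 + 27 days = Dec 25, 2000.
Fruit set is observed: Dec 25, 2000 + 5 days = Dec 30, 2000.
The seeds are planted: Sep 25, 2000.
Germination occurs: Sep 25, 2000 + 20 days = Oct 15, 2000.
Flowering begins: Oct 15, 2000 + 66 days = Dec 20, 2000.
Both prerequisites met — fruit set is observed (Dec 30, 2000), flowering begins (Dec 20, 2000); the later is Dec 30, 2000.
The fruit ripens: Dec 30, 2000 + 3 days = Jan 2, 2001.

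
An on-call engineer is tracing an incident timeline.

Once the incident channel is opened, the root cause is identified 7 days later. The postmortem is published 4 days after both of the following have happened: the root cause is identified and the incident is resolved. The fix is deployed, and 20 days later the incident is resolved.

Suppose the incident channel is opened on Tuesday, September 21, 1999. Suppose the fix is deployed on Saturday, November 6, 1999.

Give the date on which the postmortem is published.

The incident channel is opened: Sep 21, 1999.
The root cause is identified: Sep 21, 1999 + 7 days = Sep 28, 1999.
The fix is deployed: Nov 6, 1999.
The incident is resolved: Nov 6, 1999 + 20 days = Nov 26, 1999.
Both prerequisites met — the root cause is identified (Sep 28, 1999), the incident is resolved (Nov 26, 1999); the later is Nov 26, 1999.
The postmortem is published: Nov 26, 1999 + 4 days = Nov 30, 1999.

Tuesday, November 30, 1999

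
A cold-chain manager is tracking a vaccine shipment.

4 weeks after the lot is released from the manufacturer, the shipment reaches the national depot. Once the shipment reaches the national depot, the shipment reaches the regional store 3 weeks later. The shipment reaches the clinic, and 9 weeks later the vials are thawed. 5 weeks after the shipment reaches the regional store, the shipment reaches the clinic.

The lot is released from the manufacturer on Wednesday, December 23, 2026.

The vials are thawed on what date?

The lot is released from the manufacturer: Dec 23, 2026.
The shipment reaches the national depot: Dec 23, 2026 + 4 weeks = Jan 20, 2027.
The shipment reaches the regional store: Jan 20, 2027 + 3 weeks = Feb 10, 2027.
The shipment reaches the clinic: Feb 10, 2027 + 5 weeks = Mar 17, 2027.
The vials are thawed: Mar 17, 2027 + 9 weeks = May 19, 2027.

Wednesday, May 19, 2027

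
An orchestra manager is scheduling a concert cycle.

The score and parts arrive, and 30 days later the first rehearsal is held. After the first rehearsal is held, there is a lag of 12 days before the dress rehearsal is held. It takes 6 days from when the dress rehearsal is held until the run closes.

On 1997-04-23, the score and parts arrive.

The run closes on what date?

The score and parts arrive: Apr 23, 1997.
The first rehearsal is held: Apr 23, 1997 + 30 days = May 23, 1997.
The dress rehearsal is held: May 23, 1997 + 12 days = Jun 4, 1997.
The run closes: Jun 4, 1997 + 6 days = Jun 10, 1997.

1997-06-10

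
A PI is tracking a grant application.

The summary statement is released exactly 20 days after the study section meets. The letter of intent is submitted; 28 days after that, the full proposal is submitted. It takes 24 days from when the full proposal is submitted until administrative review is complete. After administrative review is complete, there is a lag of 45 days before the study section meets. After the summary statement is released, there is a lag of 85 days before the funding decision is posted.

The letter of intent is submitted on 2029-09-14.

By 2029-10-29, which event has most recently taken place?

The letter of intent is submitted: Sep 14, 2029.
The full proposal is submitted: Sep 14, 2029 + 28 days = Oct 12, 2029.
Administrative review is complete: Oct 12, 2029 + 24 days = Nov 5, 2029.
The study section meets: Nov 5, 2029 + 45 days = Dec 20, 2029.
The summary statement is released: Dec 20, 2029 + 20 days = Jan 9, 2030.
The funding decision is posted: Jan 9, 2030 + 85 days = Apr 4, 2030.
Oct 29, 2029 falls between when the full proposal is submitted (Oct 12, 2029) and when administrative review is complete (Nov 5, 2029).

The full proposal is submitted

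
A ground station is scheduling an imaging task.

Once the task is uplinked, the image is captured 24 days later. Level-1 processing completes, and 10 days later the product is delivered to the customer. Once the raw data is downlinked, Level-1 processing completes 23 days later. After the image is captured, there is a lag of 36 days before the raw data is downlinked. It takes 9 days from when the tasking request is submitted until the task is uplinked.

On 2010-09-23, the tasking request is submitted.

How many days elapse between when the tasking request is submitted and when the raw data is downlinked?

69 days

Causal path: the tasking request is submitted → the task is uplinked → the image is captured → the raw data is downlinked.
Total delay along the path: 9 + 24 + 36 = 69 days.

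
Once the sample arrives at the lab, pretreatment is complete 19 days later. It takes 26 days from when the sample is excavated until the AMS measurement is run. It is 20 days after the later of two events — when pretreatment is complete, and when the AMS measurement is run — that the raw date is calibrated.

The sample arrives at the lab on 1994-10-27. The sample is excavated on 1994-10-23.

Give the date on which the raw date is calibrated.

1994-12-08

The sample arrives at the lab: Oct 27, 1994.
Pretreatment is complete: Oct 27, 1994 + 19 days = Nov 15, 1994.
The sample is excavated: Oct 23, 1994.
The AMS measurement is run: Oct 23, 1994 + 26 days = Nov 18, 1994.
Both prerequisites met — pretreatment is complete (Nov 15, 1994), the AMS measurement is run (Nov 18, 1994); the later is Nov 18, 1994.
The raw date is calibrated: Nov 18, 1994 + 20 days = Dec 8, 1994.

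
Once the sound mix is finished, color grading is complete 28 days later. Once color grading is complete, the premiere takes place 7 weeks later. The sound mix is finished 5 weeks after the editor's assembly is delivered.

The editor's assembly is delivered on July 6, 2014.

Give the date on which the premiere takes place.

October 26, 2014

The editor's assembly is delivered: Jul 6, 2014.
The sound mix is finished: Jul 6, 2014 + 5 weeks = Aug 10, 2014.
Color grading is complete: Aug 10, 2014 + 28 days = Sep 7, 2014.
The premiere takes place: Sep 7, 2014 + 7 weeks = Oct 26, 2014.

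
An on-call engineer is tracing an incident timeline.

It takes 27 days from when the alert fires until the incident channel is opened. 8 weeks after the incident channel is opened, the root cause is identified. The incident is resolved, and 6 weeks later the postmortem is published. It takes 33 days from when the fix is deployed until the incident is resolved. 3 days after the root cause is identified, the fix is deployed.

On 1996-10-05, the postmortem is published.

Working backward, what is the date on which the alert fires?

The postmortem is published: Oct 5, 1996.
The incident is resolved: Oct 5, 1996 − 6 weeks = Aug 24, 1996.
The fix is deployed: Aug 24, 1996 − 33 days = Jul 22, 1996.
The root cause is identified: Jul 22, 1996 − 3 days = Jul 19, 1996.
The incident channel is opened: Jul 19, 1996 − 8 weeks = May 24, 1996.
The alert fires: May 24, 1996 − 27 days = Apr 27, 1996.

1996-04-27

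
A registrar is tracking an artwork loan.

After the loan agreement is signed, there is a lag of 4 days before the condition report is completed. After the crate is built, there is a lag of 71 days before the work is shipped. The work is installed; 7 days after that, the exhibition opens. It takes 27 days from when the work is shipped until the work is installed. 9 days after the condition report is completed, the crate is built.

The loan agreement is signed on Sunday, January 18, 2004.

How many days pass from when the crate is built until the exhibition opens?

105 days

Causal path: the crate is built → the work is shipped → the work is installed → the exhibition opens.
Total delay along the path: 71 + 27 + 7 = 105 days.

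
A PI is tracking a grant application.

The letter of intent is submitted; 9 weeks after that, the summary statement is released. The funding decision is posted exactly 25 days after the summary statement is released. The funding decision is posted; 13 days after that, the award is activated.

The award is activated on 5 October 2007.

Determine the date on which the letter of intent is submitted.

The award is activated: Oct 5, 2007.
The funding decision is posted: Oct 5, 2007 − 13 days = Sep 22, 2007.
The summary statement is released: Sep 22, 2007 − 25 days = Aug 28, 2007.
The letter of intent is submitted: Aug 28, 2007 − 9 weeks = Jun 26, 2007.

26 June 2007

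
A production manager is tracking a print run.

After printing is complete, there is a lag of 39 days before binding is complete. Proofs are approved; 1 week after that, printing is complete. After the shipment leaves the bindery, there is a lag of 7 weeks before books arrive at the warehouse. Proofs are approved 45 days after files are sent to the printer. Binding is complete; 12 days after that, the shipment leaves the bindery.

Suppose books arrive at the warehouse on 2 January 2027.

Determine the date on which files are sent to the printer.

Books arrive at the warehouse: Jan 2, 2027.
The shipment leaves the bindery: Jan 2, 2027 − 7 weeks = Nov 14, 2026.
Binding is complete: Nov 14, 2026 − 12 days = Nov 2, 2026.
Printing is complete: Nov 2, 2026 − 39 days = Sep 24, 2026.
Proofs are approved: Sep 24, 2026 − 1 week = Sep 17, 2026.
Files are sent to the printer: Sep 17, 2026 − 45 days = Aug 3, 2026.

3 August 2026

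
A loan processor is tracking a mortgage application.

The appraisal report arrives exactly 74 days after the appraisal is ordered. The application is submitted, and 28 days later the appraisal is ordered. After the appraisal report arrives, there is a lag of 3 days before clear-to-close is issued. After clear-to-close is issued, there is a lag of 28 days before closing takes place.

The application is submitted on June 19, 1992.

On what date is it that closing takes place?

The application is submitted: Jun 19, 1992.
The appraisal is ordered: Jun 19, 1992 + 28 days = Jul 17, 1992.
The appraisal report arrives: Jul 17, 1992 + 74 days = Sep 29, 1992.
Clear-to-close is issued: Sep 29, 1992 + 3 days = Oct 2, 1992.
Closing takes place: Oct 2, 1992 + 28 days = Oct 30, 1992.

October 30, 1992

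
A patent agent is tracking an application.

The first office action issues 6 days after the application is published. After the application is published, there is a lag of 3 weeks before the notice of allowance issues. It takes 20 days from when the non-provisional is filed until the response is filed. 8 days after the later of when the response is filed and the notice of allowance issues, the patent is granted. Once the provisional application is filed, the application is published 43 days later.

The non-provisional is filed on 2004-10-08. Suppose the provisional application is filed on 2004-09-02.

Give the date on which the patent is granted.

The non-provisional is filed: Oct 8, 2004.
The response is filed: Oct 8, 2004 + 20 days = Oct 28, 2004.
The provisional application is filed: Sep 2, 2004.
The application is published: Sep 2, 2004 + 43 days = Oct 15, 2004.
The notice of allowance issues: Oct 15, 2004 + 3 weeks = Nov 5, 2004.
Both prerequisites met — the response is filed (Oct 28, 2004), the notice of allowance issues (Nov 5, 2004); the later is Nov 5, 2004.
The patent is granted: Nov 5, 2004 + 8 days = Nov 13, 2004.

2004-11-13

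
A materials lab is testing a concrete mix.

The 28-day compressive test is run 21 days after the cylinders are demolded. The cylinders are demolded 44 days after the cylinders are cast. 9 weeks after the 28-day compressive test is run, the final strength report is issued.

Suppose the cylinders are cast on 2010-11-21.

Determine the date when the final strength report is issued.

2011-03-29

The cylinders are cast: Nov 21, 2010.
The cylinders are demolded: Nov 21, 2010 + 44 days = Jan 4, 2011.
The 28-day compressive test is run: Jan 4, 2011 + 21 days = Jan 25, 2011.
The final strength report is issued: Jan 25, 2011 + 9 weeks = Mar 29, 2011.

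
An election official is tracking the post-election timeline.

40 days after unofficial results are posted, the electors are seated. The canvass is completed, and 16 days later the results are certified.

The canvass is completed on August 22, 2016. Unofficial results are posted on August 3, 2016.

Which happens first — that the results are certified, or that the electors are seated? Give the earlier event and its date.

The canvass is completed: Aug 22, 2016.
The results are certified: Aug 22, 2016 + 16 days = Sep 7, 2016.
Unofficial results are posted: Aug 3, 2016.
The electors are seated: Aug 3, 2016 + 40 days = Sep 12, 2016.
Comparing: the results are certified on Sep 7, 2016 vs the electors are seated on Sep 12, 2016. Earlier: the results are certified.

The results are certified — September 7, 2016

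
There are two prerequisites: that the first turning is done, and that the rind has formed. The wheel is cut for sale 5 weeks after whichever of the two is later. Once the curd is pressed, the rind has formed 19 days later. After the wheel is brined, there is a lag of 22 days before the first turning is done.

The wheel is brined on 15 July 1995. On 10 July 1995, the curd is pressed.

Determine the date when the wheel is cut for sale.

The wheel is brined: Jul 15, 1995.
The first turning is done: Jul 15, 1995 + 22 days = Aug 6, 1995.
The curd is pressed: Jul 10, 1995.
The rind has formed: Jul 10, 1995 + 19 days = Jul 29, 1995.
Both prerequisites met — the first turning is done (Aug 6, 1995), the rind has formed (Jul 29, 1995); the later is Aug 6, 1995.
The wheel is cut for sale: Aug 6, 1995 + 5 weeks = Sep 10, 1995.

10 September 1995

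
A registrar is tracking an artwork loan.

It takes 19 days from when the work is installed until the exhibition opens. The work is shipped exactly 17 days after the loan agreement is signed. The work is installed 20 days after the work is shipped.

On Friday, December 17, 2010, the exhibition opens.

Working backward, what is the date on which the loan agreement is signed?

Friday, October 22, 2010

The exhibition opens: Dec 17, 2010.
The work is installed: Dec 17, 2010 − 19 days = Nov 28, 2010.
The work is shipped: Nov 28, 2010 − 20 days = Nov 8, 2010.
The loan agreement is signed: Nov 8, 2010 − 17 days = Oct 22, 2010.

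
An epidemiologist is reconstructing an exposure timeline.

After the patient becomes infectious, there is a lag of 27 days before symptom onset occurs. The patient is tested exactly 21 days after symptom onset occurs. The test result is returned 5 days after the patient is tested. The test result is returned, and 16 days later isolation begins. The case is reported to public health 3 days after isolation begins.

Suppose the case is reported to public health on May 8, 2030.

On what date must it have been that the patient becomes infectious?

February 25, 2030

The case is reported to public health: May 8, 2030.
Isolation begins: May 8, 2030 − 3 days = May 5, 2030.
The test result is returned: May 5, 2030 − 16 days = Apr 19, 2030.
The patient is tested: Apr 19, 2030 − 5 days = Apr 14, 2030.
Symptom onset occurs: Apr 14, 2030 − 21 days = Mar 24, 2030.
The patient becomes infectious: Mar 24, 2030 − 27 days = Feb 25, 2030.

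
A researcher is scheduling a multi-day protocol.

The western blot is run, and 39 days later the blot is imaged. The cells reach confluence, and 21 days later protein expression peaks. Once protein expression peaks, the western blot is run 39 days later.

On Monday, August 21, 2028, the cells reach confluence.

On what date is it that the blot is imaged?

Tuesday, November 28, 2028

The cells reach confluence: Aug 21, 2028.
Protein expression peaks: Aug 21, 2028 + 21 days = Sep 11, 2028.
The western blot is run: Sep 11, 2028 + 39 days = Oct 20, 2028.
The blot is imaged: Oct 20, 2028 + 39 days = Nov 28, 2028.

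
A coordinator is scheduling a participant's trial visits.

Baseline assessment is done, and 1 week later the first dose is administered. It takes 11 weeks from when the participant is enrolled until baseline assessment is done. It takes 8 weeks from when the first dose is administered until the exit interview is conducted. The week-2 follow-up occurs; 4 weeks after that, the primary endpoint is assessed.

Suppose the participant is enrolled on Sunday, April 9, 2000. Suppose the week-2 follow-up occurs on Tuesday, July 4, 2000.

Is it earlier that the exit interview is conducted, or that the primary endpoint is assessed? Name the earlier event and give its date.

The participant is enrolled: Apr 9, 2000.
Baseline assessment is done: Apr 9, 2000 + 11 weeks = Jun 25, 2000.
The first dose is administered: Jun 25, 2000 + 1 week = Jul 2, 2000.
The exit interview is conducted: Jul 2, 2000 + 8 weeks = Aug 27, 2000.
The week-2 follow-up occurs: Jul 4, 2000.
The primary endpoint is assessed: Jul 4, 2000 + 4 weeks = Aug 1, 2000.
Comparing: the exit interview is conducted on Aug 27, 2000 vs the primary endpoint is assessed on Aug 1, 2000. Earlier: the primary endpoint is assessed.

The primary endpoint is assessed — Tuesday, August 1, 2000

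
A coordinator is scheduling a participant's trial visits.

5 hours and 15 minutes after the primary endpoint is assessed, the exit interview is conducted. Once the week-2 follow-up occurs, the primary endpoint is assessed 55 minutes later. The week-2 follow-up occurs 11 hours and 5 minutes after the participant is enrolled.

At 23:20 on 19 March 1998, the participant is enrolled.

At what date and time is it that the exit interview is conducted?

The participant is enrolled: 23:20 Mar 19, 1998.
The week-2 follow-up occurs: 23:20 Mar 19, 1998 + 11h05m = 10:25 Mar 20, 1998.
The primary endpoint is assessed: 10:25 Mar 20, 1998 + 55m = 11:20 Mar 20, 1998.
The exit interview is conducted: 11:20 Mar 20, 1998 + 5h15m = 16:35 Mar 20, 1998.

16:35 on 20 March 1998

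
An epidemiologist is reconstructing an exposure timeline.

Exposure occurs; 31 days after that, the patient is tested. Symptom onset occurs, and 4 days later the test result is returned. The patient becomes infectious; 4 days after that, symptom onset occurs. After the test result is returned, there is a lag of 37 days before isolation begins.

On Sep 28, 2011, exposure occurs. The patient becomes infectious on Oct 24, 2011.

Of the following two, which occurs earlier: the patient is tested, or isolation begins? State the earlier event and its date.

Exposure occurs: Sep 28, 2011.
The patient is tested: Sep 28, 2011 + 31 days = Oct 29, 2011.
The patient becomes infectious: Oct 24, 2011.
Symptom onset occurs: Oct 24, 2011 + 4 days = Oct 28, 2011.
The test result is returned: Oct 28, 2011 + 4 days = Nov 1, 2011.
Isolation begins: Nov 1, 2011 + 37 days = Dec 8, 2011.
Comparing: the patient is tested on Oct 29, 2011 vs isolation begins on Dec 8, 2011. Earlier: the patient is tested.

The patient is tested — Oct 29, 2011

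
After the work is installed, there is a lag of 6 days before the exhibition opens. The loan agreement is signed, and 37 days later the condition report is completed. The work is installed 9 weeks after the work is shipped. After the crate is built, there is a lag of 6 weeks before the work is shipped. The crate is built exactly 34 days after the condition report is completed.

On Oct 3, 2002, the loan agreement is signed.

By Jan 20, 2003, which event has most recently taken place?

The crate is built

The loan agreement is signed: Oct 3, 2002.
The condition report is completed: Oct 3, 2002 + 37 days = Nov 9, 2002.
The crate is built: Nov 9, 2002 + 34 days = Dec 13, 2002.
The work is shipped: Dec 13, 2002 + 6 weeks = Jan 24, 2003.
The work is installed: Jan 24, 2003 + 9 weeks = Mar 28, 2003.
The exhibition opens: Mar 28, 2003 + 6 days = Apr 3, 2003.
Jan 20, 2003 falls between when the crate is built (Dec 13, 2002) and when the work is shipped (Jan 24, 2003).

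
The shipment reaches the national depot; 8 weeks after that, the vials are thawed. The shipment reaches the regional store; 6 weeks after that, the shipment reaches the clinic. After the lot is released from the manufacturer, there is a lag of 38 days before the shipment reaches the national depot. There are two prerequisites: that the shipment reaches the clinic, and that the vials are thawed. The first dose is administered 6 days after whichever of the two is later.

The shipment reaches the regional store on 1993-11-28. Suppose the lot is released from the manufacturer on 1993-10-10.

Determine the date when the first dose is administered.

The shipment reaches the regional store: Nov 28, 1993.
The shipment reaches the clinic: Nov 28, 1993 + 6 weeks = Jan 9, 1994.
The lot is released from the manufacturer: Oct 10, 1993.
The shipment reaches the national depot: Oct 10, 1993 + 38 days = Nov 17, 1993.
The vials are thawed: Nov 17, 1993 + 8 weeks = Jan 12, 1994.
Both prerequisites met — the shipment reaches the clinic (Jan 9, 1994), the vials are thawed (Jan 12, 1994); the later is Jan 12, 1994.
The first dose is administered: Jan 12, 1994 + 6 days = Jan 18, 1994.

1994-01-18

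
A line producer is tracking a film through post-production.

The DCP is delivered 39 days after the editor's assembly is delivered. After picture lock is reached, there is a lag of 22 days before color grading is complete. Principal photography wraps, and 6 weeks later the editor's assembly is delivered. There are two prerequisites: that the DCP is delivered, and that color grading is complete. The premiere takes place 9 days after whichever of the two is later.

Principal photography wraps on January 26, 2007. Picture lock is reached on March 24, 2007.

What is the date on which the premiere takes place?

April 26, 2007

Principal photography wraps: Jan 26, 2007.
The editor's assembly is delivered: Jan 26, 2007 + 6 weeks = Mar 9, 2007.
The DCP is delivered: Mar 9, 2007 + 39 days = Apr 17, 2007.
Picture lock is reached: Mar 24, 2007.
Color grading is complete: Mar 24, 2007 + 22 days = Apr 15, 2007.
Both prerequisites met — the DCP is delivered (Apr 17, 2007), color grading is complete (Apr 15, 2007); the later is Apr 17, 2007.
The premiere takes place: Apr 17, 2007 + 9 days = Apr 26, 2007.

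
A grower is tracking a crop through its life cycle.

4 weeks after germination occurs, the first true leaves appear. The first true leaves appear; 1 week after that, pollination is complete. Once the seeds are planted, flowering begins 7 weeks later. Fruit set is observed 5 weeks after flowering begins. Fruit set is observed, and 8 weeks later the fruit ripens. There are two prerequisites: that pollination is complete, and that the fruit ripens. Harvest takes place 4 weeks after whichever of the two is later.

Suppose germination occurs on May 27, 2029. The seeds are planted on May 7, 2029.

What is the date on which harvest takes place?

Germination occurs: May 27, 2029.
The first true leaves appear: May 27, 2029 + 4 weeks = Jun 24, 2029.
Pollination is complete: Jun 24, 2029 + 1 week = Jul 1, 2029.
The seeds are planted: May 7, 2029.
Flowering begins: May 7, 2029 + 7 weeks = Jun 25, 2029.
Fruit set is observed: Jun 25, 2029 + 5 weeks = Jul 30, 2029.
The fruit ripens: Jul 30, 2029 + 8 weeks = Sep 24, 2029.
Both prerequisites met — pollination is complete (Jul 1, 2029), the fruit ripens (Sep 24, 2029); the later is Sep 24, 2029.
Harvest takes place: Sep 24, 2029 + 4 weeks = Oct 22, 2029.

Oct 22, 2029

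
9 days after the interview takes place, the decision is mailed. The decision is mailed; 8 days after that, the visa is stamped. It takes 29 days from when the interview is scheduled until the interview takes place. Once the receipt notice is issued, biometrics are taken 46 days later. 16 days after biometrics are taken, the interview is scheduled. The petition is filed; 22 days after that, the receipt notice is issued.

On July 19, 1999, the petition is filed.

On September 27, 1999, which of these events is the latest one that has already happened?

The petition is filed: Jul 19, 1999.
The receipt notice is issued: Jul 19, 1999 + 22 days = Aug 10, 1999.
Biometrics are taken: Aug 10, 1999 + 46 days = Sep 25, 1999.
The interview is scheduled: Sep 25, 1999 + 16 days = Oct 11, 1999.
The interview takes place: Oct 11, 1999 + 29 days = Nov 9, 1999.
The decision is mailed: Nov 9, 1999 + 9 days = Nov 18, 1999.
The visa is stamped: Nov 18, 1999 + 8 days = Nov 26, 1999.
Sep 27, 1999 falls between when biometrics are taken (Sep 25, 1999) and when the interview is scheduled (Oct 11, 1999).

Biometrics are taken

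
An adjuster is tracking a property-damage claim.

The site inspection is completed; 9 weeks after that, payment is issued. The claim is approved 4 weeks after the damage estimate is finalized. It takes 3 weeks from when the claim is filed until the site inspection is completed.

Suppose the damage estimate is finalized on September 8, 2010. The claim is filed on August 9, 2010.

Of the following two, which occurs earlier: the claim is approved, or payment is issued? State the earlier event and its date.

The damage estimate is finalized: Sep 8, 2010.
The claim is approved: Sep 8, 2010 + 4 weeks = Oct 6, 2010.
The claim is filed: Aug 9, 2010.
The site inspection is completed: Aug 9, 2010 + 3 weeks = Aug 30, 2010.
Payment is issued: Aug 30, 2010 + 9 weeks = Nov 1, 2010.
Comparing: the claim is approved on Oct 6, 2010 vs payment is issued on Nov 1, 2010. Earlier: the claim is approved.

The claim is approved — October 6, 2010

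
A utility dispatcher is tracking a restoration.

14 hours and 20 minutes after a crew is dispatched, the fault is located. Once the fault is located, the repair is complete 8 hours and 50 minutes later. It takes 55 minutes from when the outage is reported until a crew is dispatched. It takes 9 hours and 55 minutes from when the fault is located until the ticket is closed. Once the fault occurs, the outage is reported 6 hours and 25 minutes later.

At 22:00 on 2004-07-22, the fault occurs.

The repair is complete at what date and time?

04:30 on 2004-07-24

The fault occurs: 22:00 Jul 22, 2004.
The outage is reported: 22:00 Jul 22, 2004 + 6h25m = 04:25 Jul 23, 2004.
A crew is dispatched: 04:25 Jul 23, 2004 + 55m = 05:20 Jul 23, 2004.
The fault is located: 05:20 Jul 23, 2004 + 14h20m = 19:40 Jul 23, 2004.
The repair is complete: 19:40 Jul 23, 2004 + 8h50m = 04:30 Jul 24, 2004.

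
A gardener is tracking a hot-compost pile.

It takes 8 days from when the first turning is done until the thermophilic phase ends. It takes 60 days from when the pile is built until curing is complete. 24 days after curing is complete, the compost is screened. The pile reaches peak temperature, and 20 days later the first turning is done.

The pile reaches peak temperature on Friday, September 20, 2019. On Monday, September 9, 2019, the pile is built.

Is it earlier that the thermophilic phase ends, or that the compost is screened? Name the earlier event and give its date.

The thermophilic phase ends — Friday, October 18, 2019

The pile reaches peak temperature: Sep 20, 2019.
The first turning is done: Sep 20, 2019 + 20 days = Oct 10, 2019.
The thermophilic phase ends: Oct 10, 2019 + 8 days = Oct 18, 2019.
The pile is built: Sep 9, 2019.
Curing is complete: Sep 9, 2019 + 60 days = Nov 8, 2019.
The compost is screened: Nov 8, 2019 + 24 days = Dec 2, 2019.
Comparing: the thermophilic phase ends on Oct 18, 2019 vs the compost is screened on Dec 2, 2019. Earlier: the thermophilic phase ends.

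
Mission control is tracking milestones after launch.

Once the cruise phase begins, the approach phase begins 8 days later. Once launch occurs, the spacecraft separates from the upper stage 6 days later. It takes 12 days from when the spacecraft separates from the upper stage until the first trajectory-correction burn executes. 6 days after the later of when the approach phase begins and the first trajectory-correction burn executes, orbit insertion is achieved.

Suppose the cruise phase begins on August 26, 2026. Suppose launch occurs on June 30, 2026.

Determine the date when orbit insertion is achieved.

The cruise phase begins: Aug 26, 2026.
The approach phase begins: Aug 26, 2026 + 8 days = Sep 3, 2026.
Launch occurs: Jun 30, 2026.
The spacecraft separates from the upper stage: Jun 30, 2026 + 6 days = Jul 6, 2026.
The first trajectory-correction burn executes: Jul 6, 2026 + 12 days = Jul 18, 2026.
Both prerequisites met — the approach phase begins (Sep 3, 2026), the first trajectory-correction burn executes (Jul 18, 2026); the later is Sep 3, 2026.
Orbit insertion is achieved: Sep 3, 2026 + 6 days = Sep 9, 2026.

September 9, 2026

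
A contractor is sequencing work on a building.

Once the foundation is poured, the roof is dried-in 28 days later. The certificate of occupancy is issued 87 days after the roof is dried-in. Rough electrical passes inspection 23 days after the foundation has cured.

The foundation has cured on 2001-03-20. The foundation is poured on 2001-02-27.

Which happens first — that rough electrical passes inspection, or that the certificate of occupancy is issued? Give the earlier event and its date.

The foundation has cured: Mar 20, 2001.
Rough electrical passes inspection: Mar 20, 2001 + 23 days = Apr 12, 2001.
The foundation is poured: Feb 27, 2001.
The roof is dried-in: Feb 27, 2001 + 28 days = Mar 27, 2001.
The certificate of occupancy is issued: Mar 27, 2001 + 87 days = Jun 22, 2001.
Comparing: rough electrical passes inspection on Apr 12, 2001 vs the certificate of occupancy is issued on Jun 22, 2001. Earlier: rough electrical passes inspection.

Rough electrical passes inspection — 2001-04-12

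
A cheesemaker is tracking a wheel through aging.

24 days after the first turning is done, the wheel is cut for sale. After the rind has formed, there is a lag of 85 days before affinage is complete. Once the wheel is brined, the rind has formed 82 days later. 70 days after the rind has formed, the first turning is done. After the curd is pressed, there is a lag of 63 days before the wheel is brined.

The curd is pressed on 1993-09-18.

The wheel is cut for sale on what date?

The curd is pressed: Sep 18, 1993.
The wheel is brined: Sep 18, 1993 + 63 days = Nov 20, 1993.
The rind has formed: Nov 20, 1993 + 82 days = Feb 10, 1994.
The first turning is done: Feb 10, 1994 + 70 days = Apr 21, 1994.
The wheel is cut for sale: Apr 21, 1994 + 24 days = May 15, 1994.

1994-05-15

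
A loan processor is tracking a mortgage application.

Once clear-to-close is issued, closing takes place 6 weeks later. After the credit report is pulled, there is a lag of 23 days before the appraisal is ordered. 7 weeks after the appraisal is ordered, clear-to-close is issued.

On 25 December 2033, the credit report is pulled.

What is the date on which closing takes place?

The credit report is pulled: Dec 25, 2033.
The appraisal is ordered: Dec 25, 2033 + 23 days = Jan 17, 2034.
Clear-to-close is issued: Jan 17, 2034 + 7 weeks = Mar 7, 2034.
Closing takes place: Mar 7, 2034 + 6 weeks = Apr 18, 2034.

18 April 2034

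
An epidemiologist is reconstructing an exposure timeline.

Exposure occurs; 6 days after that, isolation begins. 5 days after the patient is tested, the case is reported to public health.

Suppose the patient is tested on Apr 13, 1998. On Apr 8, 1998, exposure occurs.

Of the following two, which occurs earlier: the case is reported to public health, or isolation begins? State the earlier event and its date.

Isolation begins — Apr 14, 1998

The patient is tested: Apr 13, 1998.
The case is reported to public health: Apr 13, 1998 + 5 days = Apr 18, 1998.
Exposure occurs: Apr 8, 1998.
Isolation begins: Apr 8, 1998 + 6 days = Apr 14, 1998.
Comparing: the case is reported to public health on Apr 18, 1998 vs isolation begins on Apr 14, 1998. Earlier: isolation begins.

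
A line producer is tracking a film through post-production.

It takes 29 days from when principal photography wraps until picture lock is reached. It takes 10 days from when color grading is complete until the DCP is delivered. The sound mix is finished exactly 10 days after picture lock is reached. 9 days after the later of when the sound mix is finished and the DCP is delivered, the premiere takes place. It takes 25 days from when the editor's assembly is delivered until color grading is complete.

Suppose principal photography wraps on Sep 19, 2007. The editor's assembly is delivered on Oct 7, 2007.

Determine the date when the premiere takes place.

Nov 20, 2007

Principal photography wraps: Sep 19, 2007.
Picture lock is reached: Sep 19, 2007 + 29 days = Oct 18, 2007.
The sound mix is finished: Oct 18, 2007 + 10 days = Oct 28, 2007.
The editor's assembly is delivered: Oct 7, 2007.
Color grading is complete: Oct 7, 2007 + 25 days = Nov 1, 2007.
The DCP is delivered: Nov 1, 2007 + 10 days = Nov 11, 2007.
Both prerequisites met — the sound mix is finished (Oct 28, 2007), the DCP is delivered (Nov 11, 2007); the later is Nov 11, 2007.
The premiere takes place: Nov 11, 2007 + 9 days = Nov 20, 2007.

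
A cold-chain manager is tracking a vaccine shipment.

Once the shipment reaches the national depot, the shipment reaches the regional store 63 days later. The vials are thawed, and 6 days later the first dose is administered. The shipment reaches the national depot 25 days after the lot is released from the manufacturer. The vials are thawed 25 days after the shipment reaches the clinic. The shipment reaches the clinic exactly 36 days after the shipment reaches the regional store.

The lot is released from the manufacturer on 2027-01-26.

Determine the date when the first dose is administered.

The lot is released from the manufacturer: Jan 26, 2027.
The shipment reaches the national depot: Jan 26, 2027 + 25 days = Feb 20, 2027.
The shipment reaches the regional store: Feb 20, 2027 + 63 days = Apr 24, 2027.
The shipment reaches the clinic: Apr 24, 2027 + 36 days = May 30, 2027.
The vials are thawed: May 30, 2027 + 25 days = Jun 24, 2027.
The first dose is administered: Jun 24, 2027 + 6 days = Jun 30, 2027.

2027-06-30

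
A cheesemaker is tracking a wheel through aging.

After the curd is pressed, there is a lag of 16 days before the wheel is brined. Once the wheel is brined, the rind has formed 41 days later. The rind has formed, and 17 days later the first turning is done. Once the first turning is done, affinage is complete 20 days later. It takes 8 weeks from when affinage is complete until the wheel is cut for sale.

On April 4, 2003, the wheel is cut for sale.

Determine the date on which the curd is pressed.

November 5, 2002

The wheel is cut for sale: Apr 4, 2003.
Affinage is complete: Apr 4, 2003 − 8 weeks = Feb 7, 2003.
The first turning is done: Feb 7, 2003 − 20 days = Jan 18, 2003.
The rind has formed: Jan 18, 2003 − 17 days = Jan 1, 2003.
The wheel is brined: Jan 1, 2003 − 41 days = Nov 21, 2002.
The curd is pressed: Nov 21, 2002 − 16 days = Nov 5, 2002.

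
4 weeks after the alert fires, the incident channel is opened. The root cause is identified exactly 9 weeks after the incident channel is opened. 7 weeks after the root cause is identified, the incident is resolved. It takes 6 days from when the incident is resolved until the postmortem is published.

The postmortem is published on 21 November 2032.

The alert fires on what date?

The postmortem is published: Nov 21, 2032.
The incident is resolved: Nov 21, 2032 − 6 days = Nov 15, 2032.
The root cause is identified: Nov 15, 2032 − 7 weeks = Sep 27, 2032.
The incident channel is opened: Sep 27, 2032 − 9 weeks = Jul 26, 2032.
The alert fires: Jul 26, 2032 − 4 weeks = Jun 28, 2032.

28 June 2032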